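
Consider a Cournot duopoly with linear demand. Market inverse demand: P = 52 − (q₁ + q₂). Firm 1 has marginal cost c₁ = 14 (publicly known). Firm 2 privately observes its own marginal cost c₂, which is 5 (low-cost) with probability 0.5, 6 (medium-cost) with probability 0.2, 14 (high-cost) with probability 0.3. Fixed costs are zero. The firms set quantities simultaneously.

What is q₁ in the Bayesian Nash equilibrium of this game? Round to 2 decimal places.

Each type of Firm 2 best-responds to q₁; Firm 1 best-responds to the expected q₂ over Firm 2's types.
Firm 2 with cost c maximizes (52 − (q₁+q₂) − c)·q₂, giving q₂(c) = (52 − c − q₁)/2.
E[c₂] = 0.5·5 + 0.2·6 + 0.3·14 = 7.9
Firm 1's FOC against E[q₂] yields q₁ = (52 − 2·14 + E[c₂])/3 = (52 − 28 + 7.9)/3 = 10.6333.

10.63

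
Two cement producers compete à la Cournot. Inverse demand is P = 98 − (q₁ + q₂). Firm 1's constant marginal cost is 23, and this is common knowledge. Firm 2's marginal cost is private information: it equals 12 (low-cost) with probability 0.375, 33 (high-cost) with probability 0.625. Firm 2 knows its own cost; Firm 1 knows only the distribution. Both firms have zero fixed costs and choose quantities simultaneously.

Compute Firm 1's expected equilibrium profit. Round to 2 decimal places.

Firm 2 with cost c maximizes (98 − (q₁+q₂) − c)·q₂, giving q₂(c) = (98 − c − q₁)/2.
E[c₂] = 0.375·12 + 0.625·33 = 25.125
Firm 1's FOC against E[q₂] yields q₁ = (98 − 2·23 + E[c₂])/3 = (98 − 46 + 25.125)/3 = 25.7083.
E[P] = 98 − (q₁ + E[q₂]) = 48.7083; Firm 1's expected profit = (E[P] − 23)·q₁ = (48.7083 − 23)·25.7083 = 660.918.

660.92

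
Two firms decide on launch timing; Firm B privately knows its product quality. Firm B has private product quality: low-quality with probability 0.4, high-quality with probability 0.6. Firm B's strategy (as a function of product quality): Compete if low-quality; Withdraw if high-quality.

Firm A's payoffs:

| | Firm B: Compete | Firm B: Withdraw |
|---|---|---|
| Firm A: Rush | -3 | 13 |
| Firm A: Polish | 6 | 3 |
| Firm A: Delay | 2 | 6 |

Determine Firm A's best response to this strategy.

Rush

Compute Firm A's expected payoff for each action, taking the expectation over Firm B's type.
E[Rush] = 0.4·(-3) + 0.6·(13) = 6.6
E[Polish] = 0.4·(6) + 0.6·(3) = 4.2
E[Delay] = 0.4·(2) + 0.6·(6) = 4.4
Best response: Rush (6.6 is the largest).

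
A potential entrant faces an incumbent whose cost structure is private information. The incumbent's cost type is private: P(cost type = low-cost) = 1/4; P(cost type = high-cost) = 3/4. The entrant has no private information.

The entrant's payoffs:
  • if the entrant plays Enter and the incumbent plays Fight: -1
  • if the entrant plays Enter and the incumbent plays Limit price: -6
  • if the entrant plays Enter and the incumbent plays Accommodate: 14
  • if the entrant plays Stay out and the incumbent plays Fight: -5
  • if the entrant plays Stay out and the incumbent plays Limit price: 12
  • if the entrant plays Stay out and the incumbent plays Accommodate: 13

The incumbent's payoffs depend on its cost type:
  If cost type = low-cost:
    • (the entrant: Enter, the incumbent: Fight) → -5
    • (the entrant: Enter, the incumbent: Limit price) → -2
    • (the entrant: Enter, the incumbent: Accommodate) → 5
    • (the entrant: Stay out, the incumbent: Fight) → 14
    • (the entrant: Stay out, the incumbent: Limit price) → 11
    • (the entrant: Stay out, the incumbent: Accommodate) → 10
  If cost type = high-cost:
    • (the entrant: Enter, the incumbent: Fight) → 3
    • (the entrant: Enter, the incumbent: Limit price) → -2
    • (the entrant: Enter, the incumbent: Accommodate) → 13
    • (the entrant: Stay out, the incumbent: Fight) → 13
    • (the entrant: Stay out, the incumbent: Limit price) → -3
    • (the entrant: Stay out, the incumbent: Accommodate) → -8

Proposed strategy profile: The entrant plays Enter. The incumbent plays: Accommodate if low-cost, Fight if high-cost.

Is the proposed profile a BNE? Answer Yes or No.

No

The entrant plays Enter: E[Enter] = 1/4·(14) + 3/4·(-1) = 11/4; E[Stay out] = -1/2. Best-responding. ✓
The incumbent (cost type low-cost), facing Enter: Fight gives -5, Limit price gives -2, Accommodate gives 5. Proposed Accommodate is best. ✓
The incumbent (cost type high-cost), facing Enter: Fight gives 3, Limit price gives -2, Accommodate gives 13. Proposed Fight is not best — profitable deviation exists. ✗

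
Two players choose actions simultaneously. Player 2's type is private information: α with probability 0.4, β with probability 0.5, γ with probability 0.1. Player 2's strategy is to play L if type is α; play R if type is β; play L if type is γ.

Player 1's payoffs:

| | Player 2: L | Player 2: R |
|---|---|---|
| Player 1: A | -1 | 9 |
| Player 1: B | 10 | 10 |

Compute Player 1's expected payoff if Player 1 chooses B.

E[B] = 0.4·10 + 0.5·10 + 0.1·10 = 4 + 5 + 1 = 10

10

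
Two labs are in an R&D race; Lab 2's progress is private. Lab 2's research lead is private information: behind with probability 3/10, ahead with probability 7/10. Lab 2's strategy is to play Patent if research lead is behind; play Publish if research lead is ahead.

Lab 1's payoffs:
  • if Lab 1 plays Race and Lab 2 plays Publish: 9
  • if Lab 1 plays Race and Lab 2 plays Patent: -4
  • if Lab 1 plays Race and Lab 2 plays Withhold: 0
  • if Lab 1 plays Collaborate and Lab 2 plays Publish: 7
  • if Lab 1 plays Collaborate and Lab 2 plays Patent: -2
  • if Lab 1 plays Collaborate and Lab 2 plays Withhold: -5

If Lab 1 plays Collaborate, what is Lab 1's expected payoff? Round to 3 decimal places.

4.300

E[Collaborate] = 3/10·(-2) + 7/10·7 = (-3/5) + 49/10 = 43/10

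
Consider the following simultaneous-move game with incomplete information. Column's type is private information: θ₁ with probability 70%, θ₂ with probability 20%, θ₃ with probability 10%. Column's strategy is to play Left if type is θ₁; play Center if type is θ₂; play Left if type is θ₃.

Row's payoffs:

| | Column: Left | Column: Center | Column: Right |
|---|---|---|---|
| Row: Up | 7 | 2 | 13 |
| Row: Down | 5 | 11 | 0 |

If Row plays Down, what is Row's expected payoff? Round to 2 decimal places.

6.20

E[Down] = 0.7·5 + 0.2·11 + 0.1·5 = 3.5 + 2.2 + 0.5 = 6.2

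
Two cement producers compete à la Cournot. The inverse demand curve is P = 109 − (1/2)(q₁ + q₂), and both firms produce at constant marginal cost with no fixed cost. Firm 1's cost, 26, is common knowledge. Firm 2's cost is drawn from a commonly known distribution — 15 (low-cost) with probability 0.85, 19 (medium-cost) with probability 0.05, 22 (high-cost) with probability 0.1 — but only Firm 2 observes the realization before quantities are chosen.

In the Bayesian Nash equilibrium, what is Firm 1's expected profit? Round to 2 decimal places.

1180.98

Each type of Firm 2 best-responds to q₁; Firm 1 best-responds to the expected q₂ over Firm 2's types.
Firm 2 with cost c maximizes (109 − (1/2)(q₁+q₂) − c)·q₂, giving q₂(c) = (109 − c − (1/2)q₁).
E[c₂] = 0.85·15 + 0.05·19 + 0.1·22 = 15.9
Firm 1's FOC against E[q₂] yields q₁ = (109 − 2·26 + E[c₂])/(3/2) = (109 − 52 + 15.9)/(3/2) = 48.6.
E[P] = 109 − (1/2)·(q₁ + E[q₂]) = 50.3; Firm 1's expected profit = (E[P] − 26)·q₁ = (50.3 − 26)·48.6 = 1180.98.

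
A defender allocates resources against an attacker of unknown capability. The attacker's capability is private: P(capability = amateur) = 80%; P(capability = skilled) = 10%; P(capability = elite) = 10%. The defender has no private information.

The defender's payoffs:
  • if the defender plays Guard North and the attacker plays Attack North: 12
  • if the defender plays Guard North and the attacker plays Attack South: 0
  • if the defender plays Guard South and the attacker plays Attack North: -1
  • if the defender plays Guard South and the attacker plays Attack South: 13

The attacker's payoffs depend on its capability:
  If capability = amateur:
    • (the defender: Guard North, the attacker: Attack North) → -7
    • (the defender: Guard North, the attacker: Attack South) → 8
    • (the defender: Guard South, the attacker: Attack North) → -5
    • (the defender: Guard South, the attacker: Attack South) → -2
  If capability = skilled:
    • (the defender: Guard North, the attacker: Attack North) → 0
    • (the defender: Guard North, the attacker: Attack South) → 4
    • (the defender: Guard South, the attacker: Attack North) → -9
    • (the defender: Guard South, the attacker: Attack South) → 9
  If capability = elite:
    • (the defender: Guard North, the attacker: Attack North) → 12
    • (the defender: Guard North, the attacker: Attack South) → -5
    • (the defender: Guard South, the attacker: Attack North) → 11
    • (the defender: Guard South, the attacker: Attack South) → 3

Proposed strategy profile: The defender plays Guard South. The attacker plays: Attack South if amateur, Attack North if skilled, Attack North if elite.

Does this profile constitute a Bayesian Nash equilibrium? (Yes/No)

The defender plays Guard South: E[Guard South] = 0.8·(13) + 0.1·(-1) + 0.1·(-1) = 10.2; E[Guard North] = 2.4. Best-responding. ✓
The attacker (capability amateur), facing Guard South: Attack North gives -5, Attack South gives -2. Proposed Attack South is best. ✓
The attacker (capability skilled), facing Guard South: Attack North gives -9, Attack South gives 9. Proposed Attack North is not best — profitable deviation exists. ✗
The attacker (capability elite), facing Guard South: Attack North gives 11, Attack South gives 3. Proposed Attack North is best. ✓

No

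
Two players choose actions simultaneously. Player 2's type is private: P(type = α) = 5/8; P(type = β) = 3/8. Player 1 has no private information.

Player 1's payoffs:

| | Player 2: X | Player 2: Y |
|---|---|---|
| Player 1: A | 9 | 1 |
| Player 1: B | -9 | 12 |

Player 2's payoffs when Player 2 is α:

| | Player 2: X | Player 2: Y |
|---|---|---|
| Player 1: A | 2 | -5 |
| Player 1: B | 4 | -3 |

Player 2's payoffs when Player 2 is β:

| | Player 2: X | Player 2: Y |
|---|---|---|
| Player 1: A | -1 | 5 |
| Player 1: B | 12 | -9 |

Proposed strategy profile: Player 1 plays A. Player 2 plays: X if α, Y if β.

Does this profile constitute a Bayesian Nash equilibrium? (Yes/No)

Yes

A profile is a BNE iff every type of every player is best-responding given beliefs about the other side.
Player 1 plays A: E[A] = 5/8·(9) + 3/8·(1) = 6; E[B] = -9/8. Best-responding. ✓
Player 2 (type α), facing A: X gives 2, Y gives -5. Proposed X is best. ✓
Player 2 (type β), facing A: X gives -1, Y gives 5. Proposed Y is best. ✓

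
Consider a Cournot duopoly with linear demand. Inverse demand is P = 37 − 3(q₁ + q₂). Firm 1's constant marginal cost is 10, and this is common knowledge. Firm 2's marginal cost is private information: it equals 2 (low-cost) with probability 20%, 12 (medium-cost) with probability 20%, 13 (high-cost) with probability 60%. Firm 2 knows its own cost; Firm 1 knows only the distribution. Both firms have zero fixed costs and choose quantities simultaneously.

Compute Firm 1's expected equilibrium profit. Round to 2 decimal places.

Firm 2 with cost c maximizes (37 − 3(q₁+q₂) − c)·q₂, giving q₂(c) = (37 − c − 3q₁)/6.
E[c₂] = 0.2·2 + 0.2·12 + 0.6·13 = 10.6
Firm 1's FOC against E[q₂] yields q₁ = (37 − 2·10 + E[c₂])/9 = (37 − 20 + 10.6)/9 = 3.06667.
E[P] = 37 − 3·(q₁ + E[q₂]) = 19.2; Firm 1's expected profit = (E[P] − 10)·q₁ = (19.2 − 10)·3.06667 = 28.2133.

28.21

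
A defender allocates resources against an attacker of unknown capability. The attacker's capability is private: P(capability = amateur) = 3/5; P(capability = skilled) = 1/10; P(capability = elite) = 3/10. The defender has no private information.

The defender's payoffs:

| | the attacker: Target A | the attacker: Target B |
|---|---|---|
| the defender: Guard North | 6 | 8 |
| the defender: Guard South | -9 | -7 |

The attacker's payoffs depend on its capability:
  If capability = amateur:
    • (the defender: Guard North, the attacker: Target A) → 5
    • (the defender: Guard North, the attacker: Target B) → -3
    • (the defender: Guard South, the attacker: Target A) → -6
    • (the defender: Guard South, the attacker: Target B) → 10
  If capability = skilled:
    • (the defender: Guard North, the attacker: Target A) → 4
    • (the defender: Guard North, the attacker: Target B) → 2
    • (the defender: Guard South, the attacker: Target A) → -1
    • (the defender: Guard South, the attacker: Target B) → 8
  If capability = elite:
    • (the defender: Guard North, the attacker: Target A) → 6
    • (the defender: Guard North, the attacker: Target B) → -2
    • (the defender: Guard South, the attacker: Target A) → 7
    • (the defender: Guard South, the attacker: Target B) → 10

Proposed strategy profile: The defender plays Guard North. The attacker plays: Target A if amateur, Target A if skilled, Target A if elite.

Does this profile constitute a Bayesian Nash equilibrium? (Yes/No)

A profile is a BNE iff every type of every player is best-responding given beliefs about the other side.
The defender plays Guard North: E[Guard North] = 3/5·(6) + 1/10·(6) + 3/10·(6) = 6; E[Guard South] = -9. Best-responding. ✓
The attacker (capability amateur), facing Guard North: Target A gives 5, Target B gives -3. Proposed Target A is best. ✓
The attacker (capability skilled), facing Guard North: Target A gives 4, Target B gives 2. Proposed Target A is best. ✓
The attacker (capability elite), facing Guard North: Target A gives 6, Target B gives -2. Proposed Target A is best. ✓

Yes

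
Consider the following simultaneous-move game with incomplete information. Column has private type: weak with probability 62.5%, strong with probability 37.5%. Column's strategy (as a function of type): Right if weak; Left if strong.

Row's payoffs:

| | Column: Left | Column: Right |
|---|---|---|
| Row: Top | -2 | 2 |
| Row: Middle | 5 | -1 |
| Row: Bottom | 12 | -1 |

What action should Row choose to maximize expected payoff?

Bottom

E[Top] = 0.625·(2) + 0.375·(-2) = 0.5
E[Middle] = 0.625·(-1) + 0.375·(5) = 1.25
E[Bottom] = 0.625·(-1) + 0.375·(12) = 3.875
Best response: Bottom (3.875 is the largest).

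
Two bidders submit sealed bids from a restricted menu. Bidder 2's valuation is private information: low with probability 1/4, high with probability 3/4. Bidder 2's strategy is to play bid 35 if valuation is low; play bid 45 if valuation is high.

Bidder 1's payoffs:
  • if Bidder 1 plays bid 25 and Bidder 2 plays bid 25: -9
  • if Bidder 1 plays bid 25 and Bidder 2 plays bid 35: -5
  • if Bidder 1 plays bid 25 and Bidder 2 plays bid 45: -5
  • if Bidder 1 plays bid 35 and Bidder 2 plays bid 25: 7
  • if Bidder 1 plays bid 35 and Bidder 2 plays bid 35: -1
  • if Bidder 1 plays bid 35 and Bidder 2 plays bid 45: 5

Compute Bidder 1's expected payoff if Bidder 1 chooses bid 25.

E[bid 25] = 1/4·(-5) + 3/4·(-5) = (-5/4) + (-15/4) = -5

-5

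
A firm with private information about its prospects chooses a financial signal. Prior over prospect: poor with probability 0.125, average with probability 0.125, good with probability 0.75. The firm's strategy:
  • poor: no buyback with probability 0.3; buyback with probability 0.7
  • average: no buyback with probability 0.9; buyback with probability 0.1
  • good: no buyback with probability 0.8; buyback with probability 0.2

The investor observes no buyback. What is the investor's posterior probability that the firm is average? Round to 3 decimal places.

0.150

P(no buyback) = 0.125·0.3 + 0.125·0.9 + 0.75·0.8 = 0.75
P(average | no buyback) = (0.125·0.9) / 0.75 = 0.1125 / 0.75 = 0.15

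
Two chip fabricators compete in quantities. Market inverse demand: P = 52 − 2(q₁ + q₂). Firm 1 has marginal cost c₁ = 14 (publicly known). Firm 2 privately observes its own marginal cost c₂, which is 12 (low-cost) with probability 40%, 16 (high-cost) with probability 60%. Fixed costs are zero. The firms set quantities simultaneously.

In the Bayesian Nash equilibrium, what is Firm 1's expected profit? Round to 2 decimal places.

Each type of Firm 2 best-responds to q₁; Firm 1 best-responds to the expected q₂ over Firm 2's types.
Firm 2 with cost c maximizes (52 − 2(q₁+q₂) − c)·q₂, giving q₂(c) = (52 − c − 2q₁)/4.
E[c₂] = 0.4·12 + 0.6·16 = 14.4
Firm 1's FOC against E[q₂] yields q₁ = (52 − 2·14 + E[c₂])/6 = (52 − 28 + 14.4)/6 = 6.4.
E[P] = 52 − 2·(q₁ + E[q₂]) = 26.8; Firm 1's expected profit = (E[P] − 14)·q₁ = (26.8 − 14)·6.4 = 81.92.

81.92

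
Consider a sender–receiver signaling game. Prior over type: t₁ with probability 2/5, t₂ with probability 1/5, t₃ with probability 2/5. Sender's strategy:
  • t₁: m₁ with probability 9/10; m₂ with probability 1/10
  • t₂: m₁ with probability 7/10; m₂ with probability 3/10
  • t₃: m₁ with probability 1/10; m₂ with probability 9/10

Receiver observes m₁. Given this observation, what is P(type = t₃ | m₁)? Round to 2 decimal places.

Apply Bayes' rule using the sender's strategy as the likelihood.
P(m₁) = (2/5)·(9/10) + (1/5)·(7/10) + (2/5)·(1/10) = 27/50
P(t₃ | m₁) = ((2/5)·(1/10)) / (27/50) = (1/25) / (27/50) = 2/27

0.07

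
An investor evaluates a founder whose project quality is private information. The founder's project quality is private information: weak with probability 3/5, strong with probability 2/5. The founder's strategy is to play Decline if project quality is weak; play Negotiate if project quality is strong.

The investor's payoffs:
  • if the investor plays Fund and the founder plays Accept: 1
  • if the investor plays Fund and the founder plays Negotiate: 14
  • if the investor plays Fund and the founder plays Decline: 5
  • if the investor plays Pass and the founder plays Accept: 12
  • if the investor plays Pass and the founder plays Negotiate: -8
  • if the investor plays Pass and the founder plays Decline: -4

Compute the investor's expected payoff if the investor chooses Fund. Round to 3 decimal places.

8.600

Take the expectation over the founder's project quality, weighting each type's action by its prior probability.
E[Fund] = 3/5·5 + 2/5·14 = 3 + 28/5 = 43/5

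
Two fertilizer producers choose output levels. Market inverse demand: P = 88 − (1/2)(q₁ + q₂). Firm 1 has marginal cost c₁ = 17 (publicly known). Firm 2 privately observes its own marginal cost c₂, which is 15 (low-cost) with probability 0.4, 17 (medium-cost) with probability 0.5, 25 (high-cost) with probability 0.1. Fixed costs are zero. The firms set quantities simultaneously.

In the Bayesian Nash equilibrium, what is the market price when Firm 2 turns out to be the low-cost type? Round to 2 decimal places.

Firm 2 with cost c maximizes (88 − (1/2)(q₁+q₂) − c)·q₂, giving q₂(c) = (88 − c − (1/2)q₁).
E[c₂] = 0.4·15 + 0.5·17 + 0.1·25 = 17
Firm 1's FOC against E[q₂] yields q₁ = (88 − 2·17 + E[c₂])/(3/2) = (88 − 34 + 17)/(3/2) = 47.3333.
q₂(low-cost) = 49.3333, so P = 88 − (1/2)·(47.3333 + 49.3333) = 39.6667.

39.67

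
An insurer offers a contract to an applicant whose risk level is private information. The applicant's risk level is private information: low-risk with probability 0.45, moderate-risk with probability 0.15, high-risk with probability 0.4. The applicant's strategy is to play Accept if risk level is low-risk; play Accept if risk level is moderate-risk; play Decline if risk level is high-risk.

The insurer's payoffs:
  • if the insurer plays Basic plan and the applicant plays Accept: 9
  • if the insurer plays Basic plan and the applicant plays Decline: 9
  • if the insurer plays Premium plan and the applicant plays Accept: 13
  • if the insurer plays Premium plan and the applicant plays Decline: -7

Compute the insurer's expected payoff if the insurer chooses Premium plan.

5

E[Premium plan] = 0.45·13 + 0.15·13 + 0.4·(-7) = 5.85 + 1.95 + (-2.8) = 5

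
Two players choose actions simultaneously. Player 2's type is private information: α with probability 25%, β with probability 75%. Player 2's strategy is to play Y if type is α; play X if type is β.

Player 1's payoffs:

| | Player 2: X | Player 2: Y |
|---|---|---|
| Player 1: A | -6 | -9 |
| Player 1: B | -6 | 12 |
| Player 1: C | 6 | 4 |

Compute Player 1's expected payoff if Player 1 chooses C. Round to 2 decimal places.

5.50

E[C] = 0.25·4 + 0.75·6 = 1 + 4.5 = 5.5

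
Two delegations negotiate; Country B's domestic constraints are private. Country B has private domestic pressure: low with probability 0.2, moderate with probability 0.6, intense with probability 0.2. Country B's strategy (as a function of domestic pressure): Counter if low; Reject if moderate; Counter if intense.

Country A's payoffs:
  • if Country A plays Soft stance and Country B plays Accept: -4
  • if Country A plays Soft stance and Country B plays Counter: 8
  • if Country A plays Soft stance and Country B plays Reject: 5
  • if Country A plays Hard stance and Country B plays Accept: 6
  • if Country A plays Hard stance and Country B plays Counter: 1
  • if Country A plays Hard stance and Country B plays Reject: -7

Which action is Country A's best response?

Compute Country A's expected payoff for each action, taking the expectation over Country B's type.
E[Soft stance] = 0.2·(8) + 0.6·(5) + 0.2·(8) = 6.2
E[Hard stance] = 0.2·(1) + 0.6·(-7) + 0.2·(1) = -3.8
Best response: Soft stance (6.2 is the largest).

Soft stance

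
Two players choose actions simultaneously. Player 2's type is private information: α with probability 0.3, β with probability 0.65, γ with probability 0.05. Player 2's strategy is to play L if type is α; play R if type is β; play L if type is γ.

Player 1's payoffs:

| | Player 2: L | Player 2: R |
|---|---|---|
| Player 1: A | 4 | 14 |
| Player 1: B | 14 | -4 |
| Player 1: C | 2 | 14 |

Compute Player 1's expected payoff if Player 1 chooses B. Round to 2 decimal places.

2.30

E[B] = 0.3·14 + 0.65·(-4) + 0.05·14 = 4.2 + (-2.6) + 0.7 = 2.3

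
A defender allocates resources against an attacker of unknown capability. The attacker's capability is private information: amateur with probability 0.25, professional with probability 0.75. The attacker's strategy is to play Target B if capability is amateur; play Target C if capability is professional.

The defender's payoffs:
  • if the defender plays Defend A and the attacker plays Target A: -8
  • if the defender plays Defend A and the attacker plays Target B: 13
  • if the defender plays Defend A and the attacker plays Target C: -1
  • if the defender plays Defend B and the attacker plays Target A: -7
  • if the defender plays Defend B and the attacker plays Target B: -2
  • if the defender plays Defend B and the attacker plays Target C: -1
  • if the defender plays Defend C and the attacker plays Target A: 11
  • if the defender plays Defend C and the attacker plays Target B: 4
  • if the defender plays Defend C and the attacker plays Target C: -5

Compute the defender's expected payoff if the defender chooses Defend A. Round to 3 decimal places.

E[Defend A] = 0.25·13 + 0.75·(-1) = 3.25 + (-0.75) = 2.5

2.500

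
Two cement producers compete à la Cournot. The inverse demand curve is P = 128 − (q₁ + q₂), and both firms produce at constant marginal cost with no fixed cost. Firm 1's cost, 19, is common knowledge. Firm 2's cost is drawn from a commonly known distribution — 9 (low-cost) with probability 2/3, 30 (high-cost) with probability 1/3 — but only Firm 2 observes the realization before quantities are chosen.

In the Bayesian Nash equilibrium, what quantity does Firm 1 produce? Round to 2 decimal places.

Each type of Firm 2 best-responds to q₁; Firm 1 best-responds to the expected q₂ over Firm 2's types.
Firm 2 with cost c maximizes (128 − (q₁+q₂) − c)·q₂, giving q₂(c) = (128 − c − q₁)/2.
E[c₂] = 2/3·9 + 1/3·30 = 16
Firm 1's FOC against E[q₂] yields q₁ = (128 − 2·19 + E[c₂])/3 = (128 − 38 + 16)/3 = 35.3333.

35.33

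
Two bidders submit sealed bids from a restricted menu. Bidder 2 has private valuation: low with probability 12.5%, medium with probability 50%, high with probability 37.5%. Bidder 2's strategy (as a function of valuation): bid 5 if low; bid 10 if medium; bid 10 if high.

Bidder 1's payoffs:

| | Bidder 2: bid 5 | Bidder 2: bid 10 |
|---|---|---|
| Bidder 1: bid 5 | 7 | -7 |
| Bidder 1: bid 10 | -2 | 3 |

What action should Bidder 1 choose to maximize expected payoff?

bid 10

E[bid 5] = 0.125·(7) + 0.5·(-7) + 0.375·(-7) = -5.25
E[bid 10] = 0.125·(-2) + 0.5·(3) + 0.375·(3) = 2.375
Best response: bid 10 (2.375 is the largest).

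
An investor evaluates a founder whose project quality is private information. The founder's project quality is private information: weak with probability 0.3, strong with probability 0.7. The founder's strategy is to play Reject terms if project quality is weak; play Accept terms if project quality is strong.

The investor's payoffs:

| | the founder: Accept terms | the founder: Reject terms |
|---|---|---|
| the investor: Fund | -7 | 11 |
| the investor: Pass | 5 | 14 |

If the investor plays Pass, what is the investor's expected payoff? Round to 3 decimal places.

E[Pass] = 0.3·14 + 0.7·5 = 4.2 + 3.5 = 7.7

7.700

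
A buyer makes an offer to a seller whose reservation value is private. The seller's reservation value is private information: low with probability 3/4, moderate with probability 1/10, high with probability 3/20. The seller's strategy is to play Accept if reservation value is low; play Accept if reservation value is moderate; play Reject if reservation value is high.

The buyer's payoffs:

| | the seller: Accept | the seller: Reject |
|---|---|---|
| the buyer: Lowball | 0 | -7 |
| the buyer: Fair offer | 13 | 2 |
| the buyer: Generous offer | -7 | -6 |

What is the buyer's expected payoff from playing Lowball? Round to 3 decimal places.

E[Lowball] = 3/4·0 + 1/10·0 + 3/20·(-7) = 0 + 0 + (-21/20) = -21/20

-1.050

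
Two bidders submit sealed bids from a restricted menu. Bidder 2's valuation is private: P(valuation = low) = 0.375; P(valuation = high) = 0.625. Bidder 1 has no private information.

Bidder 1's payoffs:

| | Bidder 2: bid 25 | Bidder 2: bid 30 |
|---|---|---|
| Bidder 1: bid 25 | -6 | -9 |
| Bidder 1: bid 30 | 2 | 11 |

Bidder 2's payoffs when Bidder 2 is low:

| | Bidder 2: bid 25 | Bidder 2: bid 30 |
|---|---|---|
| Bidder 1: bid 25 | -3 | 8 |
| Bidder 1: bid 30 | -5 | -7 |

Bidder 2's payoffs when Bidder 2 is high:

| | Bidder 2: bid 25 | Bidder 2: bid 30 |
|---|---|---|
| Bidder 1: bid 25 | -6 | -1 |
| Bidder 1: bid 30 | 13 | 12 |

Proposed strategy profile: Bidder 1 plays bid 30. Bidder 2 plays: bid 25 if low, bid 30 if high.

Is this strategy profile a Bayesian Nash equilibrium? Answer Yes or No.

No

Bidder 1 plays bid 30: E[bid 30] = 0.375·(2) + 0.625·(11) = 7.625; E[bid 25] = -7.875. Best-responding. ✓
Bidder 2 (valuation low), facing bid 30: bid 25 gives -5, bid 30 gives -7. Proposed bid 25 is best. ✓
Bidder 2 (valuation high), facing bid 30: bid 25 gives 13, bid 30 gives 12. Proposed bid 30 is not best — profitable deviation exists. ✗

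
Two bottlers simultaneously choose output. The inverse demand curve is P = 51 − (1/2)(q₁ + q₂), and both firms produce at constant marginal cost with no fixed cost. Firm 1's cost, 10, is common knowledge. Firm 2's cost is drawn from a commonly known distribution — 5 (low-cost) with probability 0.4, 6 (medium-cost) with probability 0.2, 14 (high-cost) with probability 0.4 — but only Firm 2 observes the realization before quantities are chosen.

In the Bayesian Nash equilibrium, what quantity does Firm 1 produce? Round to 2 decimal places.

Type-c best response for Firm 2: q₂(c) = (51 − c) − q₁/2.
Firm 1 maximizes expected profit; its first-order condition is 51 − q₁ − (1/2)E[q₂] − 10 = 0.
Substituting E[q₂] and solving: E[c₂] = 8.8, so q₁ = (51 − 2·10 + 8.8)/(3/2) = 26.5333.

26.53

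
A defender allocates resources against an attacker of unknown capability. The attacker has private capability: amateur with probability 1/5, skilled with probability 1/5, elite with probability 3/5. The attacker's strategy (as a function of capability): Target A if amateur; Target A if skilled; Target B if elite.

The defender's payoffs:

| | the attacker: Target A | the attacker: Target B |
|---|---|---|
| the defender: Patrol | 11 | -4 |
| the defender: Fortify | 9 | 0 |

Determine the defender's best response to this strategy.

E[Patrol] = 1/5·(11) + 1/5·(11) + 3/5·(-4) = 2
E[Fortify] = 1/5·(9) + 1/5·(9) + 3/5·(0) = 18/5
Best response: Fortify (18/5 is the largest).

Fortify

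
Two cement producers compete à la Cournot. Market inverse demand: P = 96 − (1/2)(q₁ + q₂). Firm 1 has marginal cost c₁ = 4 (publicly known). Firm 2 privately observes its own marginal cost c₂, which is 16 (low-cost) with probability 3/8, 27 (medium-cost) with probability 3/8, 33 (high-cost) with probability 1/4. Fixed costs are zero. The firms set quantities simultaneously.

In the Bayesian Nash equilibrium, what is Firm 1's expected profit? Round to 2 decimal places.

2806.25

Type-c best response for Firm 2: q₂(c) = (96 − c) − q₁/2.
Firm 1 maximizes expected profit; its first-order condition is 96 − q₁ − (1/2)E[q₂] − 4 = 0.
Substituting E[q₂] and solving: E[c₂] = 24.375, so q₁ = (96 − 2·4 + 24.375)/(3/2) = 74.9167.
E[P] = 96 − (1/2)·(q₁ + E[q₂]) = 41.4583; Firm 1's expected profit = (E[P] − 4)·q₁ = (41.4583 − 4)·74.9167 = 2806.25.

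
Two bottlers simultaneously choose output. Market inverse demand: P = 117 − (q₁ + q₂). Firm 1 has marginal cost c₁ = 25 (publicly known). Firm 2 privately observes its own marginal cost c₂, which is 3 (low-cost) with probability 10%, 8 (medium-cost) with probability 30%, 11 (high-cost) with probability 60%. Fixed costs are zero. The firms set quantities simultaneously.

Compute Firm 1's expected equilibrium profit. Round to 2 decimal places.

646.85

Type-c best response for Firm 2: q₂(c) = (117 − c)/2 − q₁/2.
Firm 1 maximizes expected profit; its first-order condition is 117 − 2q₁ − E[q₂] − 25 = 0.
Substituting E[q₂] and solving: E[c₂] = 9.3, so q₁ = (117 − 2·25 + 9.3)/3 = 25.4333.
E[P] = 117 − (q₁ + E[q₂]) = 50.4333; Firm 1's expected profit = (E[P] − 25)·q₁ = (50.4333 − 25)·25.4333 = 646.854.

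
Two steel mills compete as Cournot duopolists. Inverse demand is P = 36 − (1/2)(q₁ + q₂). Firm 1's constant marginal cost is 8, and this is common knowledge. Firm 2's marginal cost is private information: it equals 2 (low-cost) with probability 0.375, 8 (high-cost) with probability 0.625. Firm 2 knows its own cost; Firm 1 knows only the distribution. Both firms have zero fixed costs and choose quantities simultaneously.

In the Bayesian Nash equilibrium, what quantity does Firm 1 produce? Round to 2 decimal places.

Type-c best response for Firm 2: q₂(c) = (36 − c) − q₁/2.
Firm 1 maximizes expected profit; its first-order condition is 36 − q₁ − (1/2)E[q₂] − 8 = 0.
Substituting E[q₂] and solving: E[c₂] = 5.75, so q₁ = (36 − 2·8 + 5.75)/(3/2) = 17.1667.

17.17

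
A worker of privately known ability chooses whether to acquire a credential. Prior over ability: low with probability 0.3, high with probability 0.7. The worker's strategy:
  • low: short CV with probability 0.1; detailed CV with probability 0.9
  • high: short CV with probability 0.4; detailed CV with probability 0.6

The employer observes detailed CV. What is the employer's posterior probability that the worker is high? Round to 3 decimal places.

0.609

P(detailed CV) = 0.3·0.9 + 0.7·0.6 = 0.69
P(high | detailed CV) = (0.7·0.6) / 0.69 = 0.42 / 0.69 = 0.608696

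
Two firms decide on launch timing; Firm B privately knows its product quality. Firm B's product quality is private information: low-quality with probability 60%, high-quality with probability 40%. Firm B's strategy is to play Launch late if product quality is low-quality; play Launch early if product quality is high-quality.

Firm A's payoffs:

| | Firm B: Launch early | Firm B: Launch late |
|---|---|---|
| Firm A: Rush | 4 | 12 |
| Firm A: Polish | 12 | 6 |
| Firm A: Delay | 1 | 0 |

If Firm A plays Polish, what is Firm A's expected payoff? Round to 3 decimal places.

8.400

E[Polish] = 0.6·6 + 0.4·12 = 3.6 + 4.8 = 8.4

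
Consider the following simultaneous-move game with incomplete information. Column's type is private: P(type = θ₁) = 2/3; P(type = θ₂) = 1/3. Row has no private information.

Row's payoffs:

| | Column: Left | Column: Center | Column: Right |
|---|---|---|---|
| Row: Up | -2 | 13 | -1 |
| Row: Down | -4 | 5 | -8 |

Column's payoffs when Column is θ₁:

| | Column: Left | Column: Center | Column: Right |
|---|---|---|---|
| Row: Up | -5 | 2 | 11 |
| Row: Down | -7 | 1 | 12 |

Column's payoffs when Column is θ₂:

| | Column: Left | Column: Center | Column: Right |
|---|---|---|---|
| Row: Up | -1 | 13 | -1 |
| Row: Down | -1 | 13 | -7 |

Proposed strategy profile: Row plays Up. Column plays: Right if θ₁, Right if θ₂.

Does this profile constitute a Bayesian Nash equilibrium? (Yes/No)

A profile is a BNE iff every type of every player is best-responding given beliefs about the other side.
Row plays Up: E[Up] = 2/3·(-1) + 1/3·(-1) = -1; E[Down] = -8. Best-responding. ✓
Column (type θ₁), facing Up: Left gives -5, Center gives 2, Right gives 11. Proposed Right is best. ✓
Column (type θ₂), facing Up: Left gives -1, Center gives 13, Right gives -1. Proposed Right is not best — profitable deviation exists. ✗

No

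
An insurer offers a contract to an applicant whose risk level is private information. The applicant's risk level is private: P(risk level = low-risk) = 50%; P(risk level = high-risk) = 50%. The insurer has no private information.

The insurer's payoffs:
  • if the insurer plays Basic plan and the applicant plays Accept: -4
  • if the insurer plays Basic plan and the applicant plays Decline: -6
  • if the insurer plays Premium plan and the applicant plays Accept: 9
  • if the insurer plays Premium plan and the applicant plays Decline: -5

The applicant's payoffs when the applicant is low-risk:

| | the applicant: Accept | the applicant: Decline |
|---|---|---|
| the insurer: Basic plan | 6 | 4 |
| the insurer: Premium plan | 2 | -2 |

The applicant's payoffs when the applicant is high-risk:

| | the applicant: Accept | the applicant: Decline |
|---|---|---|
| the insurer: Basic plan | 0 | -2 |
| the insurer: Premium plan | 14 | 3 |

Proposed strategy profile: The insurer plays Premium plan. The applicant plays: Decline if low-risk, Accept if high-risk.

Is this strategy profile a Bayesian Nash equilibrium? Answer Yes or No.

No

The insurer plays Premium plan: E[Premium plan] = 0.5·(-5) + 0.5·(9) = 2; E[Basic plan] = -5. Best-responding. ✓
The applicant (risk level low-risk), facing Premium plan: Accept gives 2, Decline gives -2. Proposed Decline is not best — profitable deviation exists. ✗
The applicant (risk level high-risk), facing Premium plan: Accept gives 14, Decline gives 3. Proposed Accept is best. ✓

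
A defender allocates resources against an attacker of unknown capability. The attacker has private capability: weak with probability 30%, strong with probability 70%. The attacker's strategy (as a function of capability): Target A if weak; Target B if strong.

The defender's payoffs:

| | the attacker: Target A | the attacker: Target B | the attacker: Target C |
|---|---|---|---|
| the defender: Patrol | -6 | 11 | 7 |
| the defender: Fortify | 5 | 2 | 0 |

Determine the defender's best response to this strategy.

E[Patrol] = 0.3·(-6) + 0.7·(11) = 5.9
E[Fortify] = 0.3·(5) + 0.7·(2) = 2.9
Best response: Patrol (5.9 is the largest).

Patrol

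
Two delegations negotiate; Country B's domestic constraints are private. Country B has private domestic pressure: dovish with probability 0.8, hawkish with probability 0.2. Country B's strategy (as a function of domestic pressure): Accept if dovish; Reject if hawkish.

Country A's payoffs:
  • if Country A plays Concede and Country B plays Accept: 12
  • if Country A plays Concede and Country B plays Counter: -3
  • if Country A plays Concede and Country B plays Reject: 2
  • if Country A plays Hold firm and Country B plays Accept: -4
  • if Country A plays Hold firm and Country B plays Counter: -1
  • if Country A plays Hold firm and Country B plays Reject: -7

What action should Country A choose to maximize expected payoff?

Concede

E[Concede] = 0.8·(12) + 0.2·(2) = 10
E[Hold firm] = 0.8·(-4) + 0.2·(-7) = -4.6
Best response: Concede (10 is the largest).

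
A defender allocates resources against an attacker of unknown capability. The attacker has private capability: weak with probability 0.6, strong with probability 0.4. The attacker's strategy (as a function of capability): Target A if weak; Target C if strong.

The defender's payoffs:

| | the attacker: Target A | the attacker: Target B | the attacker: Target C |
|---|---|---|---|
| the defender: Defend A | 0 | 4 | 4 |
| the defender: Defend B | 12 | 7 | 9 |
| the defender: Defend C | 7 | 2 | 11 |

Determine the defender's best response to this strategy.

E[Defend A] = 0.6·(0) + 0.4·(4) = 1.6
E[Defend B] = 0.6·(12) + 0.4·(9) = 10.8
E[Defend C] = 0.6·(7) + 0.4·(11) = 8.6
Best response: Defend B (10.8 is the largest).

Defend B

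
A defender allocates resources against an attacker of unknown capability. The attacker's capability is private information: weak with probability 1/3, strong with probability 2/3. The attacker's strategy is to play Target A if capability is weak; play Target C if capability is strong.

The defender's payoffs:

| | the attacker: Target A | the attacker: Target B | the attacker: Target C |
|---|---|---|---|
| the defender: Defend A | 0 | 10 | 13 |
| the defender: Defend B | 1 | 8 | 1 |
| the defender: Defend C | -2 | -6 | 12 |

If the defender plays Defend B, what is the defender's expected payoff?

Take the expectation over the attacker's capability, weighting each type's action by its prior probability.
E[Defend B] = 1/3·1 + 2/3·1 = 1/3 + 2/3 = 1

1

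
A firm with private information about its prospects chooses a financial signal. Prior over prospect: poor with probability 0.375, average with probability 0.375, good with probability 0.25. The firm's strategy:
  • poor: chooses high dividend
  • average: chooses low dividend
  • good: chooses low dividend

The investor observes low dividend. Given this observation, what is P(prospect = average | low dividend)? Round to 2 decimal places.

0.60

P(low dividend) = 0.375·0 + 0.375·1 + 0.25·1 = 0.625
P(average | low dividend) = (0.375·1) / 0.625 = 0.375 / 0.625 = 0.6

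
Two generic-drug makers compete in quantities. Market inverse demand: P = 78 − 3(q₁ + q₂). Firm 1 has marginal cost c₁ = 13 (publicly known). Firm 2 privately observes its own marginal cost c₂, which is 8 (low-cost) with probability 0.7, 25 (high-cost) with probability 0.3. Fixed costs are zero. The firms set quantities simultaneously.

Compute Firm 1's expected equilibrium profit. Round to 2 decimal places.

Type-c best response for Firm 2: q₂(c) = (78 − c)/6 − q₁/2.
Firm 1 maximizes expected profit; its first-order condition is 78 − 6q₁ − 3E[q₂] − 13 = 0.
Substituting E[q₂] and solving: E[c₂] = 13.1, so q₁ = (78 − 2·13 + 13.1)/9 = 7.23333.
E[P] = 78 − 3·(q₁ + E[q₂]) = 34.7; Firm 1's expected profit = (E[P] − 13)·q₁ = (34.7 − 13)·7.23333 = 156.963.

156.96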